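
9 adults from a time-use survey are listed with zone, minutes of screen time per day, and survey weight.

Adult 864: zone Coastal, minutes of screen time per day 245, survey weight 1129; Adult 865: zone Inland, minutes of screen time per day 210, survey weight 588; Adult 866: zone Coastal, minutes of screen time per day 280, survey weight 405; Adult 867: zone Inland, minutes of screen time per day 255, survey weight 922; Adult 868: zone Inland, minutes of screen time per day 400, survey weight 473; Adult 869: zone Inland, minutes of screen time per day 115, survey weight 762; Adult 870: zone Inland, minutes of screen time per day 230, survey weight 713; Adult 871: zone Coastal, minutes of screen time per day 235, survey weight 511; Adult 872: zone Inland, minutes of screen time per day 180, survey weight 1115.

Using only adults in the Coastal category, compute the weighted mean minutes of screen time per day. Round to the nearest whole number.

249

Coastal rows: 864, 866, 871
Weighted sum = 245×1129 + 280×405 + 235×511
  = 276605 + 113400 + 120085 = 510090
Sum of weights = 1129 + 405 + 511 = 2045
Weighted mean = 510090 / 2045 = 249.43276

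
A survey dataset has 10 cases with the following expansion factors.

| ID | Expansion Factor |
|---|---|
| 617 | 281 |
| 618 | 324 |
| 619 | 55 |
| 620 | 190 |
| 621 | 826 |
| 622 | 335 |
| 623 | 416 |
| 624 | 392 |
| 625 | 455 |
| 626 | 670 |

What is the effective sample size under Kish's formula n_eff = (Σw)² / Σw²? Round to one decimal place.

Σ wᵢ = 3944
Σ wᵢ² = 78961 + 104976 + 3025 + 36100 + 682276 + 112225 + 173056 + 153664 + 207025 + 448900 = 2000208
n_eff = 3944² / 2000208 = 15555136 / 2000208 = 7.7767592

7.8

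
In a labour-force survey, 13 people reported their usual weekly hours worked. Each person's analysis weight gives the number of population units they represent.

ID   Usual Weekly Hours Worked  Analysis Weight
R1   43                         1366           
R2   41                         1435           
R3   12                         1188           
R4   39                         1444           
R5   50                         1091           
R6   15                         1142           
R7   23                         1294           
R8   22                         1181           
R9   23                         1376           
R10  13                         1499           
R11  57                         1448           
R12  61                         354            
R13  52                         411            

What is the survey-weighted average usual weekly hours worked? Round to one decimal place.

Weighted sum = 492206
Sum of weights = 15229
Weighted mean = 492206 / 15229 = 32.32031

32.3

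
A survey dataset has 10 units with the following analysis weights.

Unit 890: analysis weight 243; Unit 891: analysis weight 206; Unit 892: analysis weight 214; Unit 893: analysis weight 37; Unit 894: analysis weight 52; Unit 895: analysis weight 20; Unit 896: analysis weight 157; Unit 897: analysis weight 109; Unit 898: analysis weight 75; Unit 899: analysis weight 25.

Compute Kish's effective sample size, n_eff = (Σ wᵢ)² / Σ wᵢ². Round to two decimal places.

6.66

Σ wᵢ = 243 + 206 + 214 + 37 + 52 + 20 + 157 + 109 + 75 + 25 = 1138
Σ wᵢ² = 59049 + 42436 + 45796 + 1369 + 2704 + 400 + 24649 + 11881 + 5625 + 625 = 194534
n_eff = 1138² / 194534 = 1295044 / 194534 = 6.6571602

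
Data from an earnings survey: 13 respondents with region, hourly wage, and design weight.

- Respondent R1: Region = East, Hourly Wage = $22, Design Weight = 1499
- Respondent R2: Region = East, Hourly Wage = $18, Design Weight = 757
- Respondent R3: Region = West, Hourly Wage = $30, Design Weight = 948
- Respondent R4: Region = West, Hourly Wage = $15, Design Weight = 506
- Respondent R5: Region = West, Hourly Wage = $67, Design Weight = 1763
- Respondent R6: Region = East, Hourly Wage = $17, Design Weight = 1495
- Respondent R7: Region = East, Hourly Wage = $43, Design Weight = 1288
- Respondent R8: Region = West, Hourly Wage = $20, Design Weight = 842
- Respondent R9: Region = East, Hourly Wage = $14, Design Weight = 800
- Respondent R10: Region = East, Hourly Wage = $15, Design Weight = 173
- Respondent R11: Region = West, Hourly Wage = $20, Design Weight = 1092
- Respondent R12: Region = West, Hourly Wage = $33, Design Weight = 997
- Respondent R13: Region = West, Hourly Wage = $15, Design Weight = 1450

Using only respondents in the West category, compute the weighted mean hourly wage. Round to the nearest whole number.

West rows: R3, R4, R5, R8, R11, R12, R13
Weighted sum = 247482
Sum of weights = 948 + 506 + 1763 + 842 + 1092 + 997 + 1450 = 7598
Weighted mean = 247482 / 7598 = 32.571993

33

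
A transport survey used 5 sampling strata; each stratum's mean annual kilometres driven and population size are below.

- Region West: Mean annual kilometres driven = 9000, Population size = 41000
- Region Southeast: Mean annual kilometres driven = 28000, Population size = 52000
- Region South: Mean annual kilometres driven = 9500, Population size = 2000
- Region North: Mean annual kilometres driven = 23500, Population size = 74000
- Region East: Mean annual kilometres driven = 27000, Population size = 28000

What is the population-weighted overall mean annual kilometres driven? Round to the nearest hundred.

Σ Nₕ·x̄ₕ = 4339000000
Σ Nₕ = 41000 + 52000 + 2000 + 74000 + 28000 = 197000
Overall mean = 4339000000 / 197000 = 22025.381

22000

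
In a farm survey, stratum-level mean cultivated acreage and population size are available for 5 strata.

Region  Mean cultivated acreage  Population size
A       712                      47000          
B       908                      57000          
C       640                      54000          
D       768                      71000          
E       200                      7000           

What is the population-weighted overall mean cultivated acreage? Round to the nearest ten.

740

Σ Nₕ·x̄ₕ = 712×47000 + 908×57000 + 640×54000 + 768×71000 + 200×7000
  = 33464000 + 51756000 + 34560000 + 54528000 + 1400000 = 175708000
Σ Nₕ = 47000 + 57000 + 54000 + 71000 + 7000 = 236000
Overall mean = 175708000 / 236000 = 744.52542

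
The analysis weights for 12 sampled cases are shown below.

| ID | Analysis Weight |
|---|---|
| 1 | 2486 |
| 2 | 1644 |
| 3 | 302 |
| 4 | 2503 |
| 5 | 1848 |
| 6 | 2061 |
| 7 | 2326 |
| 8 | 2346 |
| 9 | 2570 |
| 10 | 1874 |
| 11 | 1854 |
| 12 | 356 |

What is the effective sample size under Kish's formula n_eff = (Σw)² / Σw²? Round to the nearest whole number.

Σ wᵢ = 2486 + 1644 + 302 + 2503 + 1848 + 2061 + 2326 + 2346 + 2570 + 1874 + 1854 + 356 = 22170
Σ wᵢ² = 47496790
n_eff = 22170² / 47496790 = 491508900 / 47496790 = 10.348255

10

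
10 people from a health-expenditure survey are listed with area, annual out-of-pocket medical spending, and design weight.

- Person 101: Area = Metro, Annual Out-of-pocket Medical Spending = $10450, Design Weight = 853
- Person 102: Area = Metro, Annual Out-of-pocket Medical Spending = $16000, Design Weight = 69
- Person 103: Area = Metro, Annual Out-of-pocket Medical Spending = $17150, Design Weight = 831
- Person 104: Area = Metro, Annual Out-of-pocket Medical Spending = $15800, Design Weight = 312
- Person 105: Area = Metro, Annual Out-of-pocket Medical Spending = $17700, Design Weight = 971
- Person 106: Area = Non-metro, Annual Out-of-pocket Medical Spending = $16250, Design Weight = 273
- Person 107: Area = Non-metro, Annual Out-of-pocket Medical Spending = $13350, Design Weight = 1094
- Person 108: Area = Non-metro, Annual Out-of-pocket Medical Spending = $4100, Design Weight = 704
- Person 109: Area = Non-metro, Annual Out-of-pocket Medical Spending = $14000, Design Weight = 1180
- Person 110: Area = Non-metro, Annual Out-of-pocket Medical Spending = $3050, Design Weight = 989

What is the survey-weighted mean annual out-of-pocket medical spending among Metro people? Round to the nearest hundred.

15300

Metro rows: 101, 102, 103, 104, 105
Weighted sum = 10450×853 + 16000×69 + 17150×831 + 15800×312 + 17700×971
  = 8913850 + 1104000 + 14251650 + 4929600 + 17186700 = 46385800
Sum of weights = 853 + 69 + 831 + 312 + 971 = 3036
Weighted mean = 46385800 / 3036 = 15278.59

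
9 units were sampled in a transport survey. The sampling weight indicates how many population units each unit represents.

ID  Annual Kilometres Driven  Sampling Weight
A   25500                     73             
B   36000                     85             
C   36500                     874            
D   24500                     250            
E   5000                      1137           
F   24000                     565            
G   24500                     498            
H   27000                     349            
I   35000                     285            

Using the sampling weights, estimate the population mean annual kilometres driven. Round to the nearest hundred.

22800

Weighted sum = 25500×73 + 36000×85 + 36500×874 + 24500×250 + 5000×1137 + 24000×565 + 24500×498 + 27000×349 + 35000×285
  = 1861500 + 3060000 + 31901000 + 6125000 + 5685000 + 13560000 + 12201000 + 9423000 + 9975000 = 93791500
Sum of weights = 73 + 85 + 874 + 250 + 1137 + 565 + 498 + 349 + 285 = 4116
Weighted mean = 93791500 / 4116 = 22787.051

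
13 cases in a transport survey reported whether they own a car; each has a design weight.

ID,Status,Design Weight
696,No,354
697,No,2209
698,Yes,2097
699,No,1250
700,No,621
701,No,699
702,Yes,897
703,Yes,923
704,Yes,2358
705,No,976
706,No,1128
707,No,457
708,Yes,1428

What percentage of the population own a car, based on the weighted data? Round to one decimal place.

50.0

Sum of weights for 'Yes' = 2097 + 897 + 923 + 2358 + 1428 = 7703
Total weight = 15397
Weighted proportion = 7703 / 15397 = 0.50029226 → 50.029226%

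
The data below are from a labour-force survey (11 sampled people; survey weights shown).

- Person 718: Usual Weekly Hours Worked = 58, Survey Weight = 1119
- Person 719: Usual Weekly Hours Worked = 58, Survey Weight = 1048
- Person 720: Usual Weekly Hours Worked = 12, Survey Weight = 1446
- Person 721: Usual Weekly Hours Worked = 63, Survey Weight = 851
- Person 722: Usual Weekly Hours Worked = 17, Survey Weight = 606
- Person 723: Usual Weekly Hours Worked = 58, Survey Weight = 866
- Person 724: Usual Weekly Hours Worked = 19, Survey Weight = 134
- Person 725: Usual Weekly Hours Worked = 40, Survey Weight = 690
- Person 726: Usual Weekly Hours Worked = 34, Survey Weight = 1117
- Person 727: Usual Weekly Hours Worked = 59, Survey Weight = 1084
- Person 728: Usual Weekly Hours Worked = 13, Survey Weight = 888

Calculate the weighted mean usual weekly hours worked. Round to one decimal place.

40.7

Weighted sum = 400805
Sum of weights = 1119 + 1048 + 1446 + 851 + 606 + 866 + 134 + 690 + 1117 + 1084 + 888 = 9849
Weighted mean = 400805 / 9849 = 40.694994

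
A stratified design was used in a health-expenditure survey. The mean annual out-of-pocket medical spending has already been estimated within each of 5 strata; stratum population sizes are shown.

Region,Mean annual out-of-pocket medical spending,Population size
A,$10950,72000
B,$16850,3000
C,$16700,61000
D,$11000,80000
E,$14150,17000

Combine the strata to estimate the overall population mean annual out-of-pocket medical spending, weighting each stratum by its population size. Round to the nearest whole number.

Σ Nₕ·x̄ₕ = 10950×72000 + 16850×3000 + 16700×61000 + 11000×80000 + 14150×17000
  = 2978200000
Σ Nₕ = 233000
Overall mean = 2978200000 / 233000 = 12781.974

12782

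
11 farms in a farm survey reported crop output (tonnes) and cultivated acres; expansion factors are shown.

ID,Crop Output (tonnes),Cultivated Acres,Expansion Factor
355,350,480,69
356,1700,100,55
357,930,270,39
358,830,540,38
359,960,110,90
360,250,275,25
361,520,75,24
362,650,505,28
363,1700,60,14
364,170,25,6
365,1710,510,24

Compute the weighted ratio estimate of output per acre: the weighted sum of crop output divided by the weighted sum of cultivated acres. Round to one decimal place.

3.2

Σ wᵢ·y = 350×69 + 1700×55 + 930×39 + 830×38 + 960×90 + 250×25 + 520×24 + 650×28 + 1700×14 + 170×6 + 1710×24
  = 24150 + 93500 + 36270 + 31540 + 86400 + 6250 + 12480 + 18200 + 23800 + 1020 + 41040 = 374650
Σ wᵢ·x = 480×69 + 100×55 + 270×39 + 540×38 + 110×90 + 275×25 + 75×24 + 505×28 + 60×14 + 25×6 + 510×24
  = 115615
Ratio = 374650 / 115615 = 3.2404965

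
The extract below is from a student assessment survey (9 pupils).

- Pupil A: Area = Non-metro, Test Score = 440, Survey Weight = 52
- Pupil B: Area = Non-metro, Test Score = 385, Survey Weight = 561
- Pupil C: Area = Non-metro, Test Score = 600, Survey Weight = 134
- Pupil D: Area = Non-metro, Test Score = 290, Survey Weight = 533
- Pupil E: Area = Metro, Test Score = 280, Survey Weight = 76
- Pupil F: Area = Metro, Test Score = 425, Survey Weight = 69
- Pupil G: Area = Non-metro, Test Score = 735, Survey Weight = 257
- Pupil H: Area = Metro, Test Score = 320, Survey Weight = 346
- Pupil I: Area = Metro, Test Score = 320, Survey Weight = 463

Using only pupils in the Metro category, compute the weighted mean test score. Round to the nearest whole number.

Metro rows: E, F, H, I
Weighted sum = 280×76 + 425×69 + 320×346 + 320×463
  = 21280 + 29325 + 110720 + 148160 = 309485
Sum of weights = 76 + 69 + 346 + 463 = 954
Weighted mean = 309485 / 954 = 324.40776

324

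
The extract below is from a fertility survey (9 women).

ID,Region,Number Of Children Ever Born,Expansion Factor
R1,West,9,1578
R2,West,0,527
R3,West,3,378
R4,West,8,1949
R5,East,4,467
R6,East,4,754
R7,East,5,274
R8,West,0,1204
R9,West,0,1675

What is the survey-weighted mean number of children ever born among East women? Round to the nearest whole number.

East rows: R5, R6, R7
Weighted sum = 4×467 + 4×754 + 5×274
  = 1868 + 3016 + 1370 = 6254
Sum of weights = 467 + 754 + 274 = 1495
Weighted mean = 6254 / 1495 = 4.1832776

4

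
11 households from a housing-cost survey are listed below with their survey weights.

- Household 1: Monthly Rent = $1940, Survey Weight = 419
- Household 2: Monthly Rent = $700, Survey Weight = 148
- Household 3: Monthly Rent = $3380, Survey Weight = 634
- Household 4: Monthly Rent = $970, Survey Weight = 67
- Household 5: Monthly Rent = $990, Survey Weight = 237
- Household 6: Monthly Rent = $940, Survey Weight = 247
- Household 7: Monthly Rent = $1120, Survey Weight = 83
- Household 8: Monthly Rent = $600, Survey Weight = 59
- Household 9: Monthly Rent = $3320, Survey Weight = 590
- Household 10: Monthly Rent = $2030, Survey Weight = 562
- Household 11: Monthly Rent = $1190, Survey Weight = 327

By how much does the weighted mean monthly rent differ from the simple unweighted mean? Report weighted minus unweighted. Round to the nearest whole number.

575

Unweighted sum = 17180
Unweighted mean = 17180 / 11 = 1561.8182
Weighted sum = 1940×419 + 700×148 + 3380×634 + 970×67 + 990×237 + 940×247 + 1120×83 + 600×59 + 3320×590 + 2030×562 + 1190×327
  = 812860 + 103600 + 2142920 + 64990 + 234630 + 232180 + 92960 + 35400 + 1958800 + 1140860 + 389130 = 7208330
Sum of weights = 419 + 148 + 634 + 67 + 237 + 247 + 83 + 59 + 590 + 562 + 327 = 3373
Weighted mean = 7208330 / 3373 = 2137.0679
Difference (weighted minus unweighted) = 575.24971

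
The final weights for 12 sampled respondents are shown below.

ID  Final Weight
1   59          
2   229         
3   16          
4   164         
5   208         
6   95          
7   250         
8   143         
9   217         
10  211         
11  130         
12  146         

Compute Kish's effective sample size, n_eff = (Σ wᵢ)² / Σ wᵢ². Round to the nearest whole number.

Σ wᵢ = 1868
Σ wᵢ² = 348138
n_eff = 1868² / 348138 = 3489424 / 348138 = 10.023106

10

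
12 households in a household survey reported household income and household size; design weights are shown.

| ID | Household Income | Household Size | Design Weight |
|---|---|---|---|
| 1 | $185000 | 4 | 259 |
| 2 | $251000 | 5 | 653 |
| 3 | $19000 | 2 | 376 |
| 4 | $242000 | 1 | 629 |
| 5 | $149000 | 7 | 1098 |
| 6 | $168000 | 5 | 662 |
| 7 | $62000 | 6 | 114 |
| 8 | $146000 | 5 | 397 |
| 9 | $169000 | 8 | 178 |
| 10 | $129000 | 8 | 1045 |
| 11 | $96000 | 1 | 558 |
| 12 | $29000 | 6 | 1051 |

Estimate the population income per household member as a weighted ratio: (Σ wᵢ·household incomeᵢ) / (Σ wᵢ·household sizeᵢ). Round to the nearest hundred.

Σ wᵢ·y = 185000×259 + 251000×653 + 19000×376 + 242000×629 + 149000×1098 + 168000×662 + 62000×114 + 146000×397 + 169000×178 + 129000×1045 + 96000×558 + 29000×1051
  = 959962000
Σ wᵢ·x = 4×259 + 5×653 + 2×376 + 1×629 + 7×1098 + 5×662 + 6×114 + 5×397 + 8×178 + 8×1045 + 1×558 + 6×1051
  = 35995
Ratio = 959962000 / 35995 = 26669.315

26700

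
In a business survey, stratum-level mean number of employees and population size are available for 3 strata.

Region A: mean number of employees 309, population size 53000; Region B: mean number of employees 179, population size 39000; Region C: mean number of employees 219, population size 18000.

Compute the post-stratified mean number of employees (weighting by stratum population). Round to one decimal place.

Σ Nₕ·x̄ₕ = 309×53000 + 179×39000 + 219×18000
  = 27300000
Σ Nₕ = 53000 + 39000 + 18000 = 110000
Overall mean = 27300000 / 110000 = 248.18182

248.2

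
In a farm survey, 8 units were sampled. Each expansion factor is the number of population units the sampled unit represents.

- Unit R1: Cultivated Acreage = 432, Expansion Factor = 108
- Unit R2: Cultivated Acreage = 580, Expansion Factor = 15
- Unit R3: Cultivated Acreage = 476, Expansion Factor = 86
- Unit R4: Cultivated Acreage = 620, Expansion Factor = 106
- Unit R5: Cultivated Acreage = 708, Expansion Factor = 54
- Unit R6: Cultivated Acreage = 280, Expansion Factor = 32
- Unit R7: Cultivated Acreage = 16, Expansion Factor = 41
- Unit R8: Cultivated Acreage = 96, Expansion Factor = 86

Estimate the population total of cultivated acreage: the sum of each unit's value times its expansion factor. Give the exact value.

218116

Weighted total = 432×108 + 580×15 + 476×86 + 620×106 + 708×54 + 280×32 + 16×41 + 96×86
  = 218116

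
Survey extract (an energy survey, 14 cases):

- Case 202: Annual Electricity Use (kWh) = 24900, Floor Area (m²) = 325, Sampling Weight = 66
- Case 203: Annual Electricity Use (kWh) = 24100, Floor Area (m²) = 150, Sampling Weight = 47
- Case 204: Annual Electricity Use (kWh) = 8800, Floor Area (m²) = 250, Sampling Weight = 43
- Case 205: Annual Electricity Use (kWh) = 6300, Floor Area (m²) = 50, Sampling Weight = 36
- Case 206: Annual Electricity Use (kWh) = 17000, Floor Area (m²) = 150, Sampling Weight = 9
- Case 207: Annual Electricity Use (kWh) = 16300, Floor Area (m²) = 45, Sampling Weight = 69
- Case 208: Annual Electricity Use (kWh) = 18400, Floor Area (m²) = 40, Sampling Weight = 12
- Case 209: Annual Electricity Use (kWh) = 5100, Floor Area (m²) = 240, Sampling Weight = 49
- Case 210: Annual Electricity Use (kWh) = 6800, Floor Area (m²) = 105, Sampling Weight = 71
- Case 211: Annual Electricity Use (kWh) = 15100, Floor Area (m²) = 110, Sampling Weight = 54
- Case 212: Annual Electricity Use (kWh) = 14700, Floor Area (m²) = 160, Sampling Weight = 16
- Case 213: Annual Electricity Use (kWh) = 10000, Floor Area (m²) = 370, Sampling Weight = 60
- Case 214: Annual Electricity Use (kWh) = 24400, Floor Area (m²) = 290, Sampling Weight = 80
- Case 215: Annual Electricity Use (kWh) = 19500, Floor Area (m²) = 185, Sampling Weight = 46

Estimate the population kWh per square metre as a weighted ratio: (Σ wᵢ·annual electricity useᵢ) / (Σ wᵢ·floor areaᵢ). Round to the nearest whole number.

Σ wᵢ·y = 10112100
Σ wᵢ·x = 127610
Ratio = 10112100 / 127610 = 79.242222

79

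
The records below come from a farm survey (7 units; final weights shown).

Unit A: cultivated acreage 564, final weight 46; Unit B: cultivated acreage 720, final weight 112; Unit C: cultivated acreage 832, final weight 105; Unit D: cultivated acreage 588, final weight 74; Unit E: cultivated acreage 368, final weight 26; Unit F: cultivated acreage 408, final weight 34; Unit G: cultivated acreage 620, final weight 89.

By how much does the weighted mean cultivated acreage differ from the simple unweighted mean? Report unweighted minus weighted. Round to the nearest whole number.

-65

Unweighted sum = 4100
Unweighted mean = 4100 / 7 = 585.71429
Weighted sum = 564×46 + 720×112 + 832×105 + 588×74 + 368×26 + 408×34 + 620×89
  = 25944 + 80640 + 87360 + 43512 + 9568 + 13872 + 55180 = 316076
Sum of weights = 46 + 112 + 105 + 74 + 26 + 34 + 89 = 486
Weighted mean = 316076 / 486 = 650.36214
Difference (unweighted minus weighted) = -64.647854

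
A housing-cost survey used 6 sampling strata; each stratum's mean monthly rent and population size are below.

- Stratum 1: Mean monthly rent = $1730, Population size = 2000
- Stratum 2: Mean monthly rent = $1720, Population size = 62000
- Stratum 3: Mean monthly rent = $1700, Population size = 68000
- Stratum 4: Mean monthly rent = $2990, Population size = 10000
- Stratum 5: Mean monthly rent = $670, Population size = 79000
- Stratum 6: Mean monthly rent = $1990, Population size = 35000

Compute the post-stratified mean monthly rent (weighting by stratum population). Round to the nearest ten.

1480

Σ Nₕ·x̄ₕ = 1730×2000 + 1720×62000 + 1700×68000 + 2990×10000 + 670×79000 + 1990×35000
  = 3460000 + 106640000 + 115600000 + 29900000 + 52930000 + 69650000 = 378180000
Σ Nₕ = 2000 + 62000 + 68000 + 10000 + 79000 + 35000 = 256000
Overall mean = 378180000 / 256000 = 1477.2656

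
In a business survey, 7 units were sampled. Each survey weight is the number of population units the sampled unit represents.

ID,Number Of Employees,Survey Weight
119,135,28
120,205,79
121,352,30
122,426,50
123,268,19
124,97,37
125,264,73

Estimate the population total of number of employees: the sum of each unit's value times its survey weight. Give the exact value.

Weighted total = 135×28 + 205×79 + 352×30 + 426×50 + 268×19 + 97×37 + 264×73
  = 3780 + 16195 + 10560 + 21300 + 5092 + 3589 + 19272 = 79788

79788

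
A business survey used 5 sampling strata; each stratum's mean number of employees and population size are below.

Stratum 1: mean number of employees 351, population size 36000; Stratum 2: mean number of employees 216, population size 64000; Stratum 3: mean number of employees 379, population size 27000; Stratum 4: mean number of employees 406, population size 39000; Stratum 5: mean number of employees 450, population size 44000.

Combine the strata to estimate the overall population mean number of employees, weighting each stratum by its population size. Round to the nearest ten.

340

Σ Nₕ·x̄ₕ = 351×36000 + 216×64000 + 379×27000 + 406×39000 + 450×44000
  = 12636000 + 13824000 + 10233000 + 15834000 + 19800000 = 72327000
Σ Nₕ = 36000 + 64000 + 27000 + 39000 + 44000 = 210000
Overall mean = 72327000 / 210000 = 344.41429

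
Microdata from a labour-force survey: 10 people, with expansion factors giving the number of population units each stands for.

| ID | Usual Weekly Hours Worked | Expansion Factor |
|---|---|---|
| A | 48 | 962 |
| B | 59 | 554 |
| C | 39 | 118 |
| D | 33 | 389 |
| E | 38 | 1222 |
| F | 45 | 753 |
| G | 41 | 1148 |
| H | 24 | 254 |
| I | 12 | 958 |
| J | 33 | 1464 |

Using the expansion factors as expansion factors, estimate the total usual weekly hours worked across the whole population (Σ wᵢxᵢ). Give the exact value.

Weighted total = 48×962 + 59×554 + 39×118 + 33×389 + 38×1222 + 45×753 + 41×1148 + 24×254 + 12×958 + 33×1464
  = 46176 + 32686 + 4602 + 12837 + 46436 + 33885 + 47068 + 6096 + 11496 + 48312 = 289594

289594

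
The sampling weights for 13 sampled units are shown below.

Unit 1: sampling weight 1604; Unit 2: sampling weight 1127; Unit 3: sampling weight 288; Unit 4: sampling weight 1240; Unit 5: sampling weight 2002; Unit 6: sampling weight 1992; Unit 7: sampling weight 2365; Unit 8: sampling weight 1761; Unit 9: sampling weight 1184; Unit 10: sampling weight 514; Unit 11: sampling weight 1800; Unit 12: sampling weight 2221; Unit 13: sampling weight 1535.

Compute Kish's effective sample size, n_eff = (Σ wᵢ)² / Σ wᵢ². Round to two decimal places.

11.23

Σ wᵢ = 19633
Σ wᵢ² = 34329021
n_eff = 19633² / 34329021 = 385454689 / 34329021 = 11.228246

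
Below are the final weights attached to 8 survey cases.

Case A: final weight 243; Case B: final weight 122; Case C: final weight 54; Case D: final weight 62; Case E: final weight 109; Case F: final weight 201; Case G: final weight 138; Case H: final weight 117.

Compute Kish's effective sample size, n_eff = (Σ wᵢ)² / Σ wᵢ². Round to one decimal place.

Σ wᵢ = 243 + 122 + 54 + 62 + 109 + 201 + 138 + 117 = 1046
Σ wᵢ² = 59049 + 14884 + 2916 + 3844 + 11881 + 40401 + 19044 + 13689 = 165708
n_eff = 1046² / 165708 = 1094116 / 165708 = 6.6026746

6.6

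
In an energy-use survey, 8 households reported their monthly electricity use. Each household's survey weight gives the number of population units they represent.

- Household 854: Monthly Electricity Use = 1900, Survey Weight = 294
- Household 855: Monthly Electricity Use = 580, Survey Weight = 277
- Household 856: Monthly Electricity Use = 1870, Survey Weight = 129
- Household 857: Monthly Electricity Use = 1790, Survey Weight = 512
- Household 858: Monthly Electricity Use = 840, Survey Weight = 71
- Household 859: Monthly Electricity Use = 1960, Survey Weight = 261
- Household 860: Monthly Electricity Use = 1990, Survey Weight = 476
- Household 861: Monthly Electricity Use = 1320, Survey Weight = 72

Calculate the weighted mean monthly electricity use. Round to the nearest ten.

1670

Weighted sum = 3490450
Sum of weights = 294 + 277 + 129 + 512 + 71 + 261 + 476 + 72 = 2092
Weighted mean = 3490450 / 2092 = 1668.4751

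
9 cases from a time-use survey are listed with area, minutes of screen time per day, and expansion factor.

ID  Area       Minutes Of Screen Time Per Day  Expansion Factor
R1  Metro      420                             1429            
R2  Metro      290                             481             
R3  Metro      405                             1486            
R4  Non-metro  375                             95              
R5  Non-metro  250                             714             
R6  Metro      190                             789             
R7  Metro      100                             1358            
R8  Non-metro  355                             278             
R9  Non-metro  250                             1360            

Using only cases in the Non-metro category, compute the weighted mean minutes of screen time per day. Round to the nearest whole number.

267

Non-metro rows: R4, R5, R8, R9
Weighted sum = 375×95 + 250×714 + 355×278 + 250×1360
  = 35625 + 178500 + 98690 + 340000 = 652815
Sum of weights = 2447
Weighted mean = 652815 / 2447 = 266.78177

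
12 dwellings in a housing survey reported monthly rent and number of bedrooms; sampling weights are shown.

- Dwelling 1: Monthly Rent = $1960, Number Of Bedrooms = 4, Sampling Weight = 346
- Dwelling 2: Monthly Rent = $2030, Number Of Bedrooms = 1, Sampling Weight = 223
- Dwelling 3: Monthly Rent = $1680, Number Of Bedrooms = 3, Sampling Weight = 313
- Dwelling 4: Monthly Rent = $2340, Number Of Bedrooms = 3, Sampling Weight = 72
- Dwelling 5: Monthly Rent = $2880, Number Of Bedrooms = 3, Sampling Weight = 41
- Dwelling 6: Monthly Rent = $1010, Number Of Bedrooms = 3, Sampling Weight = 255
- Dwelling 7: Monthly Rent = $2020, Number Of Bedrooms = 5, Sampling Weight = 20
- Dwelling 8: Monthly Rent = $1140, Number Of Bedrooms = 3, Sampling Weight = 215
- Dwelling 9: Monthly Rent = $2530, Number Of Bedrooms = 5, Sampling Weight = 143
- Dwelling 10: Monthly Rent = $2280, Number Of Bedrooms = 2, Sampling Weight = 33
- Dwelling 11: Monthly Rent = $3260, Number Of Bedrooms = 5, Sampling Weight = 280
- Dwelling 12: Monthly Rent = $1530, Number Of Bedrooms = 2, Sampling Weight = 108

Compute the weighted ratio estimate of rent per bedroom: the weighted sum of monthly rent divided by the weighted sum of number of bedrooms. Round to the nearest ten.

Σ wᵢ·y = 1960×346 + 2030×223 + 1680×313 + 2340×72 + 2880×41 + 1010×255 + 2020×20 + 1140×215 + 2530×143 + 2280×33 + 3260×280 + 1530×108
  = 4001370
Σ wᵢ·x = 4×346 + 1×223 + 3×313 + 3×72 + 3×41 + 3×255 + 5×20 + 3×215 + 5×143 + 2×33 + 5×280 + 2×108
  = 6792
Ratio = 4001370 / 6792 = 589.12986

590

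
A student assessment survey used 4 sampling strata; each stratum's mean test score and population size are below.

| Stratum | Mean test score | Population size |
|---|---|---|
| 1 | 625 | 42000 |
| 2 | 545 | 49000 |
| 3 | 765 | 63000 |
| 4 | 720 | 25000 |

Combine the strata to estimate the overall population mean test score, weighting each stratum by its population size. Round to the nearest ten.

Σ Nₕ·x̄ₕ = 625×42000 + 545×49000 + 765×63000 + 720×25000
  = 26250000 + 26705000 + 48195000 + 18000000 = 119150000
Σ Nₕ = 42000 + 49000 + 63000 + 25000 = 179000
Overall mean = 119150000 / 179000 = 665.64246

670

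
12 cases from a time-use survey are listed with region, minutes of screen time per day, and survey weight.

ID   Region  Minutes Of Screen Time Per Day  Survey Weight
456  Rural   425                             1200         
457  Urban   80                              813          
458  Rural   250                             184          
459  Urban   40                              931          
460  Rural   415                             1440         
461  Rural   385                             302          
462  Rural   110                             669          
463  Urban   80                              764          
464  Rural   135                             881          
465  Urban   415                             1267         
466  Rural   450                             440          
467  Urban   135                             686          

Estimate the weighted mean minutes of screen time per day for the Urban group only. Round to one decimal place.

175.3

Urban rows: 457, 459, 463, 465, 467
Weighted sum = 80×813 + 40×931 + 80×764 + 415×1267 + 135×686
  = 65040 + 37240 + 61120 + 525805 + 92610 = 781815
Sum of weights = 4461
Weighted mean = 781815 / 4461 = 175.25555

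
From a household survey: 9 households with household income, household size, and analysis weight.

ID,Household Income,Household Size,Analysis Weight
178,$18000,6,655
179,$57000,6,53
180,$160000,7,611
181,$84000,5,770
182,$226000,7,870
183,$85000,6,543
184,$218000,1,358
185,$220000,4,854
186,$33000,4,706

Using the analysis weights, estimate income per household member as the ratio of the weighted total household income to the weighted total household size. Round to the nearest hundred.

25000

Σ wᵢ·y = 18000×655 + 57000×53 + 160000×611 + 84000×770 + 226000×870 + 85000×543 + 218000×358 + 220000×854 + 33000×706
  = 11790000 + 3021000 + 97760000 + 64680000 + 196620000 + 46155000 + 78044000 + 187880000 + 23298000 = 709248000
Σ wᵢ·x = 6×655 + 6×53 + 7×611 + 5×770 + 7×870 + 6×543 + 1×358 + 4×854 + 4×706
  = 28321
Ratio = 709248000 / 28321 = 25043.184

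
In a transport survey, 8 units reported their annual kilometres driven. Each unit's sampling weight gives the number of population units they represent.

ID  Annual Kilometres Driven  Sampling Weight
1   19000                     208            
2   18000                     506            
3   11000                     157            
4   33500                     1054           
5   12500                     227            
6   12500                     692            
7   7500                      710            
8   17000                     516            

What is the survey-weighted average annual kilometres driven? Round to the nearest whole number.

18595

Weighted sum = 19000×208 + 18000×506 + 11000×157 + 33500×1054 + 12500×227 + 12500×692 + 7500×710 + 17000×516
  = 3952000 + 9108000 + 1727000 + 35309000 + 2837500 + 8650000 + 5325000 + 8772000 = 75680500
Sum of weights = 208 + 506 + 157 + 1054 + 227 + 692 + 710 + 516 = 4070
Weighted mean = 75680500 / 4070 = 18594.717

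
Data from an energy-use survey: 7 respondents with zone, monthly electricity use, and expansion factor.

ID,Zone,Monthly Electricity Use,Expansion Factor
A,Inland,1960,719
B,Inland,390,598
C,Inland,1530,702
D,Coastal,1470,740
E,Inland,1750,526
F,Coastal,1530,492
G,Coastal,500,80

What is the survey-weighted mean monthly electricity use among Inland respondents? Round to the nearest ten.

1430

Inland rows: A, B, C, E
Weighted sum = 1960×719 + 390×598 + 1530×702 + 1750×526
  = 3637020
Sum of weights = 2545
Weighted mean = 3637020 / 2545 = 1429.0845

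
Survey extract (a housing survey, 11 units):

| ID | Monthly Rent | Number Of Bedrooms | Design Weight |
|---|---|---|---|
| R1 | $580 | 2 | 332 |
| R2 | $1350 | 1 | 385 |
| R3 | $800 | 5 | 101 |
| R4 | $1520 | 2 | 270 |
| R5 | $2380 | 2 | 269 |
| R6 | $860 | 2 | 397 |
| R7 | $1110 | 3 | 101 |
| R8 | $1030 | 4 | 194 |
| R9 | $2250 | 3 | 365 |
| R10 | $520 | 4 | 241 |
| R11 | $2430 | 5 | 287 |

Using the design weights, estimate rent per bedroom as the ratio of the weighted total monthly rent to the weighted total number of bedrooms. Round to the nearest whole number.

Σ wᵢ·y = 580×332 + 1350×385 + 800×101 + 1520×270 + 2380×269 + 860×397 + 1110×101 + 1030×194 + 2250×365 + 520×241 + 2430×287
  = 192560 + 519750 + 80800 + 410400 + 640220 + 341420 + 112110 + 199820 + 821250 + 125320 + 697410 = 4141060
Σ wᵢ·x = 2×332 + 1×385 + 5×101 + 2×270 + 2×269 + 2×397 + 3×101 + 4×194 + 3×365 + 4×241 + 5×287
  = 664 + 385 + 505 + 540 + 538 + 794 + 303 + 776 + 1095 + 964 + 1435 = 7999
Ratio = 4141060 / 7999 = 517.69721

518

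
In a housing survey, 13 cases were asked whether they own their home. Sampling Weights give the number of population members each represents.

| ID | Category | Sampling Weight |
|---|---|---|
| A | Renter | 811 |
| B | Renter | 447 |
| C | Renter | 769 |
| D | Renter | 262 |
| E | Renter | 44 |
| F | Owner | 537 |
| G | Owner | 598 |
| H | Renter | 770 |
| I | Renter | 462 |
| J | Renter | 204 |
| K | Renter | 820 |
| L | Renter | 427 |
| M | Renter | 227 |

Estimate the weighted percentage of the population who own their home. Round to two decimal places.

17.80

Sum of weights for 'Owner' = 537 + 598 = 1135
Total weight = 6378
Weighted proportion = 1135 / 6378 = 0.17795547 → 17.795547%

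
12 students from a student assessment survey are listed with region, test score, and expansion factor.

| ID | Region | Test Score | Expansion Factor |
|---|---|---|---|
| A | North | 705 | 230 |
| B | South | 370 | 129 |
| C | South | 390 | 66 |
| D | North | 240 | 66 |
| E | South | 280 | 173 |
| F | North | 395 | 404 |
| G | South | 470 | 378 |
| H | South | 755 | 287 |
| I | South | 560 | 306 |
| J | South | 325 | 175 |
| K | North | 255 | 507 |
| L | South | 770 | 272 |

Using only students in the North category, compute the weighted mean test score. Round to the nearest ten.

North rows: A, D, F, K
Weighted sum = 705×230 + 240×66 + 395×404 + 255×507
  = 162150 + 15840 + 159580 + 129285 = 466855
Sum of weights = 230 + 66 + 404 + 507 = 1207
Weighted mean = 466855 / 1207 = 386.78956

390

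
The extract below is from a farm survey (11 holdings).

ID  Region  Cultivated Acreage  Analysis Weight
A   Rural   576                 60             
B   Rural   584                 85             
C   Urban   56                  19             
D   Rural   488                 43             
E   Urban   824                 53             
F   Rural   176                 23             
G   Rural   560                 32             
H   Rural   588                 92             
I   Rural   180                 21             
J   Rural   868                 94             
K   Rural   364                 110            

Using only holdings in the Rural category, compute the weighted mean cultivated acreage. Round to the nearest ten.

Rural rows: A, B, D, F, G, H, I, J, K
Weighted sum = 576×60 + 584×85 + 488×43 + 176×23 + 560×32 + 588×92 + 180×21 + 868×94 + 364×110
  = 306660
Sum of weights = 60 + 85 + 43 + 23 + 32 + 92 + 21 + 94 + 110 = 560
Weighted mean = 306660 / 560 = 547.60714

550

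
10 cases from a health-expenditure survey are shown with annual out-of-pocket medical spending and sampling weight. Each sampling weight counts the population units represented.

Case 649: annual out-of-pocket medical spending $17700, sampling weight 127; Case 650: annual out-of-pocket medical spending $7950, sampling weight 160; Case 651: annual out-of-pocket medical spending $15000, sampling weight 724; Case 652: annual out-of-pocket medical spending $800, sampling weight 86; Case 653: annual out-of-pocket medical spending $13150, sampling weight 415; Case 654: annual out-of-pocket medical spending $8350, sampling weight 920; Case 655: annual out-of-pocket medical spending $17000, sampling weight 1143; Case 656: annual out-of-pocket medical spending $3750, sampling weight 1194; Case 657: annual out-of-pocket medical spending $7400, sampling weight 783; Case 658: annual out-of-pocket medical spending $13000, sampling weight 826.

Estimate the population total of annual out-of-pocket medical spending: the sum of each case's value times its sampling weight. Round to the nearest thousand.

68029000

Weighted total = 17700×127 + 7950×160 + 15000×724 + 800×86 + 13150×415 + 8350×920 + 17000×1143 + 3750×1194 + 7400×783 + 13000×826
  = 2247900 + 1272000 + 10860000 + 68800 + 5457250 + 7682000 + 19431000 + 4477500 + 5794200 + 10738000 = 68028650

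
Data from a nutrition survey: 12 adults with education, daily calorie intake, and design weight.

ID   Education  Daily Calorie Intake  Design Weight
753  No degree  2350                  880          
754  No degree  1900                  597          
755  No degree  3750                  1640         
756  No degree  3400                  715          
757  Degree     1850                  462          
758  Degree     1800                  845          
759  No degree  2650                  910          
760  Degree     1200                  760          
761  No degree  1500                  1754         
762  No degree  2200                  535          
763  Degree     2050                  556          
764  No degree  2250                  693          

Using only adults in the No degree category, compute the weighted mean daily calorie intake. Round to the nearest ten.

No degree rows: 753, 754, 755, 756, 759, 761, 762, 764
Weighted sum = 2350×880 + 1900×597 + 3750×1640 + 3400×715 + 2650×910 + 1500×1754 + 2200×535 + 2250×693
  = 19562050
Sum of weights = 880 + 597 + 1640 + 715 + 910 + 1754 + 535 + 693 = 7724
Weighted mean = 19562050 / 7724 = 2532.6321

2530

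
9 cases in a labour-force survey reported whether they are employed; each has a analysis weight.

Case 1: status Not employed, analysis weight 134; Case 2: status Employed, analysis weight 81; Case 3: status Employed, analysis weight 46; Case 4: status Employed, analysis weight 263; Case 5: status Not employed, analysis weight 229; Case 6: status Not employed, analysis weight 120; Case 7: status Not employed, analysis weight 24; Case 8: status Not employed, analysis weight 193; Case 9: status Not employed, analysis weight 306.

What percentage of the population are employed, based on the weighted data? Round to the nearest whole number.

Sum of weights for 'Employed' = 81 + 46 + 263 = 390
Total weight = 134 + 81 + 46 + 263 + 229 + 120 + 24 + 193 + 306 = 1396
Weighted proportion = 390 / 1396 = 0.27936963 → 27.936963%

28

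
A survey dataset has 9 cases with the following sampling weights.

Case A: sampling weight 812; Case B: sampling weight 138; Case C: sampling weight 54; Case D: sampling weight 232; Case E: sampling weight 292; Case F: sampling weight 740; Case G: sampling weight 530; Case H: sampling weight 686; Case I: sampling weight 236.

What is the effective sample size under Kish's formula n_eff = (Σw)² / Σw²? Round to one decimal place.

Σ wᵢ = 812 + 138 + 54 + 232 + 292 + 740 + 530 + 686 + 236 = 3720
Σ wᵢ² = 659344 + 19044 + 2916 + 53824 + 85264 + 547600 + 280900 + 470596 + 55696 = 2175184
n_eff = 3720² / 2175184 = 13838400 / 2175184 = 6.3619446

6.4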